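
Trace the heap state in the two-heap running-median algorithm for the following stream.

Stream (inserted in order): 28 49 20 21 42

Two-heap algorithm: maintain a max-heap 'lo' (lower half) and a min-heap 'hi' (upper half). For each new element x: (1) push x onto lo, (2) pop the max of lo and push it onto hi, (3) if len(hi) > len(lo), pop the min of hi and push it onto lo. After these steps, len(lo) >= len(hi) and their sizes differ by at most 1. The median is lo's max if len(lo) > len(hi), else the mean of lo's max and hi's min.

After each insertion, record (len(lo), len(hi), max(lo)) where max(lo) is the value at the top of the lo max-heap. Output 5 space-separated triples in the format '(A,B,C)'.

Step 1: insert 28 -> lo=[28] hi=[] -> (len(lo)=1, len(hi)=0, max(lo)=28)
Step 2: insert 49 -> lo=[28] hi=[49] -> (len(lo)=1, len(hi)=1, max(lo)=28)
Step 3: insert 20 -> lo=[20, 28] hi=[49] -> (len(lo)=2, len(hi)=1, max(lo)=28)
Step 4: insert 21 -> lo=[20, 21] hi=[28, 49] -> (len(lo)=2, len(hi)=2, max(lo)=21)
Step 5: insert 42 -> lo=[20, 21, 28] hi=[42, 49] -> (len(lo)=3, len(hi)=2, max(lo)=28)

Answer: (1,0,28) (1,1,28) (2,1,28) (2,2,21) (3,2,28)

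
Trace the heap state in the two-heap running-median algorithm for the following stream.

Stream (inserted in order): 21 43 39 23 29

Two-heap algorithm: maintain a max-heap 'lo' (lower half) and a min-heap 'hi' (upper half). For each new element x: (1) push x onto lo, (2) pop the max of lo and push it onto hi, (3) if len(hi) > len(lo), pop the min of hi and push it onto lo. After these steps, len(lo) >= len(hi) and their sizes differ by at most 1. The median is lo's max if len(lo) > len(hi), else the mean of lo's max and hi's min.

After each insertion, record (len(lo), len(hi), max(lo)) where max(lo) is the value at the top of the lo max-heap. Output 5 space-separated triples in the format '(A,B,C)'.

Step 1: insert 21 -> lo=[21] hi=[] -> (len(lo)=1, len(hi)=0, max(lo)=21)
Step 2: insert 43 -> lo=[21] hi=[43] -> (len(lo)=1, len(hi)=1, max(lo)=21)
Step 3: insert 39 -> lo=[21, 39] hi=[43] -> (len(lo)=2, len(hi)=1, max(lo)=39)
Step 4: insert 23 -> lo=[21, 23] hi=[39, 43] -> (len(lo)=2, len(hi)=2, max(lo)=23)
Step 5: insert 29 -> lo=[21, 23, 29] hi=[39, 43] -> (len(lo)=3, len(hi)=2, max(lo)=29)

Answer: (1,0,21) (1,1,21) (2,1,39) (2,2,23) (3,2,29)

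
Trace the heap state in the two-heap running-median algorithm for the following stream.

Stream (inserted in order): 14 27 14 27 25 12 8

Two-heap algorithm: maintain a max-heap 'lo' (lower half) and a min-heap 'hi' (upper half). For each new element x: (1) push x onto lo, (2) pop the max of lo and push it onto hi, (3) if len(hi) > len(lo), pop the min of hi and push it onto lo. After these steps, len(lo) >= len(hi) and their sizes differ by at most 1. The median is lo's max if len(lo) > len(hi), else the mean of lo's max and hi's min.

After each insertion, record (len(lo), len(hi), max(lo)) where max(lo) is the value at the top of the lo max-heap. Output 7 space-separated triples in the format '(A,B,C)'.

Answer: (1,0,14) (1,1,14) (2,1,14) (2,2,14) (3,2,25) (3,3,14) (4,3,14)

Derivation:
Step 1: insert 14 -> lo=[14] hi=[] -> (len(lo)=1, len(hi)=0, max(lo)=14)
Step 2: insert 27 -> lo=[14] hi=[27] -> (len(lo)=1, len(hi)=1, max(lo)=14)
Step 3: insert 14 -> lo=[14, 14] hi=[27] -> (len(lo)=2, len(hi)=1, max(lo)=14)
Step 4: insert 27 -> lo=[14, 14] hi=[27, 27] -> (len(lo)=2, len(hi)=2, max(lo)=14)
Step 5: insert 25 -> lo=[14, 14, 25] hi=[27, 27] -> (len(lo)=3, len(hi)=2, max(lo)=25)
Step 6: insert 12 -> lo=[12, 14, 14] hi=[25, 27, 27] -> (len(lo)=3, len(hi)=3, max(lo)=14)
Step 7: insert 8 -> lo=[8, 12, 14, 14] hi=[25, 27, 27] -> (len(lo)=4, len(hi)=3, max(lo)=14)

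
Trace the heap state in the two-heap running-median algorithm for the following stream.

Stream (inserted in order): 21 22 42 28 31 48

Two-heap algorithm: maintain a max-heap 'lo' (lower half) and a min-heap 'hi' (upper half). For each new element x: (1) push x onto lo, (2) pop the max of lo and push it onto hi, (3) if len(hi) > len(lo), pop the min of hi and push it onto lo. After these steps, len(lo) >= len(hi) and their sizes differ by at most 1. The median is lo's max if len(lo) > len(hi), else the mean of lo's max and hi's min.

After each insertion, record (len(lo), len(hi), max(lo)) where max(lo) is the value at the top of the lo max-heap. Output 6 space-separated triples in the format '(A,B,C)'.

Step 1: insert 21 -> lo=[21] hi=[] -> (len(lo)=1, len(hi)=0, max(lo)=21)
Step 2: insert 22 -> lo=[21] hi=[22] -> (len(lo)=1, len(hi)=1, max(lo)=21)
Step 3: insert 42 -> lo=[21, 22] hi=[42] -> (len(lo)=2, len(hi)=1, max(lo)=22)
Step 4: insert 28 -> lo=[21, 22] hi=[28, 42] -> (len(lo)=2, len(hi)=2, max(lo)=22)
Step 5: insert 31 -> lo=[21, 22, 28] hi=[31, 42] -> (len(lo)=3, len(hi)=2, max(lo)=28)
Step 6: insert 48 -> lo=[21, 22, 28] hi=[31, 42, 48] -> (len(lo)=3, len(hi)=3, max(lo)=28)

Answer: (1,0,21) (1,1,21) (2,1,22) (2,2,22) (3,2,28) (3,3,28)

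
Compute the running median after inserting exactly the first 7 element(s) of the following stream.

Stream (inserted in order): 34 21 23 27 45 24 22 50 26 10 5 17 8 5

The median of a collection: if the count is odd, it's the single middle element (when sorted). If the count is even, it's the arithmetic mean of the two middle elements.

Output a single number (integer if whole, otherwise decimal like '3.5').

Step 1: insert 34 -> lo=[34] (size 1, max 34) hi=[] (size 0) -> median=34
Step 2: insert 21 -> lo=[21] (size 1, max 21) hi=[34] (size 1, min 34) -> median=27.5
Step 3: insert 23 -> lo=[21, 23] (size 2, max 23) hi=[34] (size 1, min 34) -> median=23
Step 4: insert 27 -> lo=[21, 23] (size 2, max 23) hi=[27, 34] (size 2, min 27) -> median=25
Step 5: insert 45 -> lo=[21, 23, 27] (size 3, max 27) hi=[34, 45] (size 2, min 34) -> median=27
Step 6: insert 24 -> lo=[21, 23, 24] (size 3, max 24) hi=[27, 34, 45] (size 3, min 27) -> median=25.5
Step 7: insert 22 -> lo=[21, 22, 23, 24] (size 4, max 24) hi=[27, 34, 45] (size 3, min 27) -> median=24

Answer: 24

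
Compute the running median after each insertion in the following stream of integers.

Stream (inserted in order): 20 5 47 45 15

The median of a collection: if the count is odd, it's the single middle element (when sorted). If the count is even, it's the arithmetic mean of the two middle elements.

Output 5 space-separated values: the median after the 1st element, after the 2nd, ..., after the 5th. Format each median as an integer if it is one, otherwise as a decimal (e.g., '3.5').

Answer: 20 12.5 20 32.5 20

Derivation:
Step 1: insert 20 -> lo=[20] (size 1, max 20) hi=[] (size 0) -> median=20
Step 2: insert 5 -> lo=[5] (size 1, max 5) hi=[20] (size 1, min 20) -> median=12.5
Step 3: insert 47 -> lo=[5, 20] (size 2, max 20) hi=[47] (size 1, min 47) -> median=20
Step 4: insert 45 -> lo=[5, 20] (size 2, max 20) hi=[45, 47] (size 2, min 45) -> median=32.5
Step 5: insert 15 -> lo=[5, 15, 20] (size 3, max 20) hi=[45, 47] (size 2, min 45) -> median=20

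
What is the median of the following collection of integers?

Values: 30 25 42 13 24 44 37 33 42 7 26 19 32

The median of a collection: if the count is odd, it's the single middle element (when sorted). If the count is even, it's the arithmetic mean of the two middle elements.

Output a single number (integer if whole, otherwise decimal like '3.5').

Answer: 30

Derivation:
Step 1: insert 30 -> lo=[30] (size 1, max 30) hi=[] (size 0) -> median=30
Step 2: insert 25 -> lo=[25] (size 1, max 25) hi=[30] (size 1, min 30) -> median=27.5
Step 3: insert 42 -> lo=[25, 30] (size 2, max 30) hi=[42] (size 1, min 42) -> median=30
Step 4: insert 13 -> lo=[13, 25] (size 2, max 25) hi=[30, 42] (size 2, min 30) -> median=27.5
Step 5: insert 24 -> lo=[13, 24, 25] (size 3, max 25) hi=[30, 42] (size 2, min 30) -> median=25
Step 6: insert 44 -> lo=[13, 24, 25] (size 3, max 25) hi=[30, 42, 44] (size 3, min 30) -> median=27.5
Step 7: insert 37 -> lo=[13, 24, 25, 30] (size 4, max 30) hi=[37, 42, 44] (size 3, min 37) -> median=30
Step 8: insert 33 -> lo=[13, 24, 25, 30] (size 4, max 30) hi=[33, 37, 42, 44] (size 4, min 33) -> median=31.5
Step 9: insert 42 -> lo=[13, 24, 25, 30, 33] (size 5, max 33) hi=[37, 42, 42, 44] (size 4, min 37) -> median=33
Step 10: insert 7 -> lo=[7, 13, 24, 25, 30] (size 5, max 30) hi=[33, 37, 42, 42, 44] (size 5, min 33) -> median=31.5
Step 11: insert 26 -> lo=[7, 13, 24, 25, 26, 30] (size 6, max 30) hi=[33, 37, 42, 42, 44] (size 5, min 33) -> median=30
Step 12: insert 19 -> lo=[7, 13, 19, 24, 25, 26] (size 6, max 26) hi=[30, 33, 37, 42, 42, 44] (size 6, min 30) -> median=28
Step 13: insert 32 -> lo=[7, 13, 19, 24, 25, 26, 30] (size 7, max 30) hi=[32, 33, 37, 42, 42, 44] (size 6, min 32) -> median=30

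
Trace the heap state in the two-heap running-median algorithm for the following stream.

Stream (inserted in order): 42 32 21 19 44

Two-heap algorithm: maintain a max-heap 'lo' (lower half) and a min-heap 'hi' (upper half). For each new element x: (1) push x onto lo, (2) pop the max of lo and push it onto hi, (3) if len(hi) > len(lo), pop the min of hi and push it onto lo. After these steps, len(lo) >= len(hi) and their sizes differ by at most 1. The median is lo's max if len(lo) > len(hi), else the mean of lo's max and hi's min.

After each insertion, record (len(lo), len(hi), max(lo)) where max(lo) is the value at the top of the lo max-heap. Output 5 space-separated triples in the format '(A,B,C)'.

Answer: (1,0,42) (1,1,32) (2,1,32) (2,2,21) (3,2,32)

Derivation:
Step 1: insert 42 -> lo=[42] hi=[] -> (len(lo)=1, len(hi)=0, max(lo)=42)
Step 2: insert 32 -> lo=[32] hi=[42] -> (len(lo)=1, len(hi)=1, max(lo)=32)
Step 3: insert 21 -> lo=[21, 32] hi=[42] -> (len(lo)=2, len(hi)=1, max(lo)=32)
Step 4: insert 19 -> lo=[19, 21] hi=[32, 42] -> (len(lo)=2, len(hi)=2, max(lo)=21)
Step 5: insert 44 -> lo=[19, 21, 32] hi=[42, 44] -> (len(lo)=3, len(hi)=2, max(lo)=32)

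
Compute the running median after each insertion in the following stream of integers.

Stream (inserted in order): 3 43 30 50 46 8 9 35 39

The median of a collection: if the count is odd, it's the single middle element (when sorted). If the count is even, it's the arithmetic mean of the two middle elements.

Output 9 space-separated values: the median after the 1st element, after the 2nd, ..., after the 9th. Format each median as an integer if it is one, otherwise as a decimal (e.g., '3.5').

Answer: 3 23 30 36.5 43 36.5 30 32.5 35

Derivation:
Step 1: insert 3 -> lo=[3] (size 1, max 3) hi=[] (size 0) -> median=3
Step 2: insert 43 -> lo=[3] (size 1, max 3) hi=[43] (size 1, min 43) -> median=23
Step 3: insert 30 -> lo=[3, 30] (size 2, max 30) hi=[43] (size 1, min 43) -> median=30
Step 4: insert 50 -> lo=[3, 30] (size 2, max 30) hi=[43, 50] (size 2, min 43) -> median=36.5
Step 5: insert 46 -> lo=[3, 30, 43] (size 3, max 43) hi=[46, 50] (size 2, min 46) -> median=43
Step 6: insert 8 -> lo=[3, 8, 30] (size 3, max 30) hi=[43, 46, 50] (size 3, min 43) -> median=36.5
Step 7: insert 9 -> lo=[3, 8, 9, 30] (size 4, max 30) hi=[43, 46, 50] (size 3, min 43) -> median=30
Step 8: insert 35 -> lo=[3, 8, 9, 30] (size 4, max 30) hi=[35, 43, 46, 50] (size 4, min 35) -> median=32.5
Step 9: insert 39 -> lo=[3, 8, 9, 30, 35] (size 5, max 35) hi=[39, 43, 46, 50] (size 4, min 39) -> median=35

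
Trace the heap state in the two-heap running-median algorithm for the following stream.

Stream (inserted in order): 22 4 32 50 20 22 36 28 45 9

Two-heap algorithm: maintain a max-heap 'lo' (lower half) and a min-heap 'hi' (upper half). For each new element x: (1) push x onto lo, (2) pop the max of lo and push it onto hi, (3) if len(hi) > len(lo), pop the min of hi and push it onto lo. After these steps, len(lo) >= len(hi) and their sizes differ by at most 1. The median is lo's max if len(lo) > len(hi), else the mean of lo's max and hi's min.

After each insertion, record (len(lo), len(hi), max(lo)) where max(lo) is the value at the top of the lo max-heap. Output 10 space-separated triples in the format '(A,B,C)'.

Answer: (1,0,22) (1,1,4) (2,1,22) (2,2,22) (3,2,22) (3,3,22) (4,3,22) (4,4,22) (5,4,28) (5,5,22)

Derivation:
Step 1: insert 22 -> lo=[22] hi=[] -> (len(lo)=1, len(hi)=0, max(lo)=22)
Step 2: insert 4 -> lo=[4] hi=[22] -> (len(lo)=1, len(hi)=1, max(lo)=4)
Step 3: insert 32 -> lo=[4, 22] hi=[32] -> (len(lo)=2, len(hi)=1, max(lo)=22)
Step 4: insert 50 -> lo=[4, 22] hi=[32, 50] -> (len(lo)=2, len(hi)=2, max(lo)=22)
Step 5: insert 20 -> lo=[4, 20, 22] hi=[32, 50] -> (len(lo)=3, len(hi)=2, max(lo)=22)
Step 6: insert 22 -> lo=[4, 20, 22] hi=[22, 32, 50] -> (len(lo)=3, len(hi)=3, max(lo)=22)
Step 7: insert 36 -> lo=[4, 20, 22, 22] hi=[32, 36, 50] -> (len(lo)=4, len(hi)=3, max(lo)=22)
Step 8: insert 28 -> lo=[4, 20, 22, 22] hi=[28, 32, 36, 50] -> (len(lo)=4, len(hi)=4, max(lo)=22)
Step 9: insert 45 -> lo=[4, 20, 22, 22, 28] hi=[32, 36, 45, 50] -> (len(lo)=5, len(hi)=4, max(lo)=28)
Step 10: insert 9 -> lo=[4, 9, 20, 22, 22] hi=[28, 32, 36, 45, 50] -> (len(lo)=5, len(hi)=5, max(lo)=22)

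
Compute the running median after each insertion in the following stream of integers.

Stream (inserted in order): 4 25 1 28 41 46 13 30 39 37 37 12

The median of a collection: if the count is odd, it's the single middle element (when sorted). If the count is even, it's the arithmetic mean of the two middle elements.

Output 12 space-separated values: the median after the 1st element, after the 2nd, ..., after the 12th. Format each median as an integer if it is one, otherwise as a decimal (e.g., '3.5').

Step 1: insert 4 -> lo=[4] (size 1, max 4) hi=[] (size 0) -> median=4
Step 2: insert 25 -> lo=[4] (size 1, max 4) hi=[25] (size 1, min 25) -> median=14.5
Step 3: insert 1 -> lo=[1, 4] (size 2, max 4) hi=[25] (size 1, min 25) -> median=4
Step 4: insert 28 -> lo=[1, 4] (size 2, max 4) hi=[25, 28] (size 2, min 25) -> median=14.5
Step 5: insert 41 -> lo=[1, 4, 25] (size 3, max 25) hi=[28, 41] (size 2, min 28) -> median=25
Step 6: insert 46 -> lo=[1, 4, 25] (size 3, max 25) hi=[28, 41, 46] (size 3, min 28) -> median=26.5
Step 7: insert 13 -> lo=[1, 4, 13, 25] (size 4, max 25) hi=[28, 41, 46] (size 3, min 28) -> median=25
Step 8: insert 30 -> lo=[1, 4, 13, 25] (size 4, max 25) hi=[28, 30, 41, 46] (size 4, min 28) -> median=26.5
Step 9: insert 39 -> lo=[1, 4, 13, 25, 28] (size 5, max 28) hi=[30, 39, 41, 46] (size 4, min 30) -> median=28
Step 10: insert 37 -> lo=[1, 4, 13, 25, 28] (size 5, max 28) hi=[30, 37, 39, 41, 46] (size 5, min 30) -> median=29
Step 11: insert 37 -> lo=[1, 4, 13, 25, 28, 30] (size 6, max 30) hi=[37, 37, 39, 41, 46] (size 5, min 37) -> median=30
Step 12: insert 12 -> lo=[1, 4, 12, 13, 25, 28] (size 6, max 28) hi=[30, 37, 37, 39, 41, 46] (size 6, min 30) -> median=29

Answer: 4 14.5 4 14.5 25 26.5 25 26.5 28 29 30 29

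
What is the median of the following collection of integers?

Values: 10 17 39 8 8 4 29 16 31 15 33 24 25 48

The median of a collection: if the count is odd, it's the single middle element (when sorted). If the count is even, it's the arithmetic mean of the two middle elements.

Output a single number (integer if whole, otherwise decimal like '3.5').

Answer: 20.5

Derivation:
Step 1: insert 10 -> lo=[10] (size 1, max 10) hi=[] (size 0) -> median=10
Step 2: insert 17 -> lo=[10] (size 1, max 10) hi=[17] (size 1, min 17) -> median=13.5
Step 3: insert 39 -> lo=[10, 17] (size 2, max 17) hi=[39] (size 1, min 39) -> median=17
Step 4: insert 8 -> lo=[8, 10] (size 2, max 10) hi=[17, 39] (size 2, min 17) -> median=13.5
Step 5: insert 8 -> lo=[8, 8, 10] (size 3, max 10) hi=[17, 39] (size 2, min 17) -> median=10
Step 6: insert 4 -> lo=[4, 8, 8] (size 3, max 8) hi=[10, 17, 39] (size 3, min 10) -> median=9
Step 7: insert 29 -> lo=[4, 8, 8, 10] (size 4, max 10) hi=[17, 29, 39] (size 3, min 17) -> median=10
Step 8: insert 16 -> lo=[4, 8, 8, 10] (size 4, max 10) hi=[16, 17, 29, 39] (size 4, min 16) -> median=13
Step 9: insert 31 -> lo=[4, 8, 8, 10, 16] (size 5, max 16) hi=[17, 29, 31, 39] (size 4, min 17) -> median=16
Step 10: insert 15 -> lo=[4, 8, 8, 10, 15] (size 5, max 15) hi=[16, 17, 29, 31, 39] (size 5, min 16) -> median=15.5
Step 11: insert 33 -> lo=[4, 8, 8, 10, 15, 16] (size 6, max 16) hi=[17, 29, 31, 33, 39] (size 5, min 17) -> median=16
Step 12: insert 24 -> lo=[4, 8, 8, 10, 15, 16] (size 6, max 16) hi=[17, 24, 29, 31, 33, 39] (size 6, min 17) -> median=16.5
Step 13: insert 25 -> lo=[4, 8, 8, 10, 15, 16, 17] (size 7, max 17) hi=[24, 25, 29, 31, 33, 39] (size 6, min 24) -> median=17
Step 14: insert 48 -> lo=[4, 8, 8, 10, 15, 16, 17] (size 7, max 17) hi=[24, 25, 29, 31, 33, 39, 48] (size 7, min 24) -> median=20.5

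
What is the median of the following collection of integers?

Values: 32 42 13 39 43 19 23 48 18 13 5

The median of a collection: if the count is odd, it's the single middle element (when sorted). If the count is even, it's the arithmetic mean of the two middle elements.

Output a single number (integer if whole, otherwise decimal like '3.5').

Answer: 23

Derivation:
Step 1: insert 32 -> lo=[32] (size 1, max 32) hi=[] (size 0) -> median=32
Step 2: insert 42 -> lo=[32] (size 1, max 32) hi=[42] (size 1, min 42) -> median=37
Step 3: insert 13 -> lo=[13, 32] (size 2, max 32) hi=[42] (size 1, min 42) -> median=32
Step 4: insert 39 -> lo=[13, 32] (size 2, max 32) hi=[39, 42] (size 2, min 39) -> median=35.5
Step 5: insert 43 -> lo=[13, 32, 39] (size 3, max 39) hi=[42, 43] (size 2, min 42) -> median=39
Step 6: insert 19 -> lo=[13, 19, 32] (size 3, max 32) hi=[39, 42, 43] (size 3, min 39) -> median=35.5
Step 7: insert 23 -> lo=[13, 19, 23, 32] (size 4, max 32) hi=[39, 42, 43] (size 3, min 39) -> median=32
Step 8: insert 48 -> lo=[13, 19, 23, 32] (size 4, max 32) hi=[39, 42, 43, 48] (size 4, min 39) -> median=35.5
Step 9: insert 18 -> lo=[13, 18, 19, 23, 32] (size 5, max 32) hi=[39, 42, 43, 48] (size 4, min 39) -> median=32
Step 10: insert 13 -> lo=[13, 13, 18, 19, 23] (size 5, max 23) hi=[32, 39, 42, 43, 48] (size 5, min 32) -> median=27.5
Step 11: insert 5 -> lo=[5, 13, 13, 18, 19, 23] (size 6, max 23) hi=[32, 39, 42, 43, 48] (size 5, min 32) -> median=23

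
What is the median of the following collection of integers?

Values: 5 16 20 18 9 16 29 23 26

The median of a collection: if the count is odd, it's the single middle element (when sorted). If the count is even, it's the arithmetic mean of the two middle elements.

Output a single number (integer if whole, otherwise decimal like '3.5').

Step 1: insert 5 -> lo=[5] (size 1, max 5) hi=[] (size 0) -> median=5
Step 2: insert 16 -> lo=[5] (size 1, max 5) hi=[16] (size 1, min 16) -> median=10.5
Step 3: insert 20 -> lo=[5, 16] (size 2, max 16) hi=[20] (size 1, min 20) -> median=16
Step 4: insert 18 -> lo=[5, 16] (size 2, max 16) hi=[18, 20] (size 2, min 18) -> median=17
Step 5: insert 9 -> lo=[5, 9, 16] (size 3, max 16) hi=[18, 20] (size 2, min 18) -> median=16
Step 6: insert 16 -> lo=[5, 9, 16] (size 3, max 16) hi=[16, 18, 20] (size 3, min 16) -> median=16
Step 7: insert 29 -> lo=[5, 9, 16, 16] (size 4, max 16) hi=[18, 20, 29] (size 3, min 18) -> median=16
Step 8: insert 23 -> lo=[5, 9, 16, 16] (size 4, max 16) hi=[18, 20, 23, 29] (size 4, min 18) -> median=17
Step 9: insert 26 -> lo=[5, 9, 16, 16, 18] (size 5, max 18) hi=[20, 23, 26, 29] (size 4, min 20) -> median=18

Answer: 18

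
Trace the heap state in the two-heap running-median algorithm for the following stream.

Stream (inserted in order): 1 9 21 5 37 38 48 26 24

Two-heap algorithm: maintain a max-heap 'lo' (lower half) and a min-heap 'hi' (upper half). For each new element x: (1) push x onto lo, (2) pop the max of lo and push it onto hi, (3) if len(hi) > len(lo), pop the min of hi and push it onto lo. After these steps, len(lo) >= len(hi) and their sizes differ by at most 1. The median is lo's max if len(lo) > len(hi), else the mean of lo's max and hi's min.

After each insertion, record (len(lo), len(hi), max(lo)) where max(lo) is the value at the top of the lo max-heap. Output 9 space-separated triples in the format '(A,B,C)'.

Step 1: insert 1 -> lo=[1] hi=[] -> (len(lo)=1, len(hi)=0, max(lo)=1)
Step 2: insert 9 -> lo=[1] hi=[9] -> (len(lo)=1, len(hi)=1, max(lo)=1)
Step 3: insert 21 -> lo=[1, 9] hi=[21] -> (len(lo)=2, len(hi)=1, max(lo)=9)
Step 4: insert 5 -> lo=[1, 5] hi=[9, 21] -> (len(lo)=2, len(hi)=2, max(lo)=5)
Step 5: insert 37 -> lo=[1, 5, 9] hi=[21, 37] -> (len(lo)=3, len(hi)=2, max(lo)=9)
Step 6: insert 38 -> lo=[1, 5, 9] hi=[21, 37, 38] -> (len(lo)=3, len(hi)=3, max(lo)=9)
Step 7: insert 48 -> lo=[1, 5, 9, 21] hi=[37, 38, 48] -> (len(lo)=4, len(hi)=3, max(lo)=21)
Step 8: insert 26 -> lo=[1, 5, 9, 21] hi=[26, 37, 38, 48] -> (len(lo)=4, len(hi)=4, max(lo)=21)
Step 9: insert 24 -> lo=[1, 5, 9, 21, 24] hi=[26, 37, 38, 48] -> (len(lo)=5, len(hi)=4, max(lo)=24)

Answer: (1,0,1) (1,1,1) (2,1,9) (2,2,5) (3,2,9) (3,3,9) (4,3,21) (4,4,21) (5,4,24)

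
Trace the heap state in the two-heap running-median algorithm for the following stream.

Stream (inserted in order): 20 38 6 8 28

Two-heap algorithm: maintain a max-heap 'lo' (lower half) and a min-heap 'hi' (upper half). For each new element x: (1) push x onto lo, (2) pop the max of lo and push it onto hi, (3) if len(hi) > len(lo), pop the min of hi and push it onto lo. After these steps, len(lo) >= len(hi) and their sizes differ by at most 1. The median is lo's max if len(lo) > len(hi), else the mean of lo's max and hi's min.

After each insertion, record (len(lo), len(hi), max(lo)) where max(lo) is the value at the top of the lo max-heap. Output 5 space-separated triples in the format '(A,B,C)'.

Step 1: insert 20 -> lo=[20] hi=[] -> (len(lo)=1, len(hi)=0, max(lo)=20)
Step 2: insert 38 -> lo=[20] hi=[38] -> (len(lo)=1, len(hi)=1, max(lo)=20)
Step 3: insert 6 -> lo=[6, 20] hi=[38] -> (len(lo)=2, len(hi)=1, max(lo)=20)
Step 4: insert 8 -> lo=[6, 8] hi=[20, 38] -> (len(lo)=2, len(hi)=2, max(lo)=8)
Step 5: insert 28 -> lo=[6, 8, 20] hi=[28, 38] -> (len(lo)=3, len(hi)=2, max(lo)=20)

Answer: (1,0,20) (1,1,20) (2,1,20) (2,2,8) (3,2,20)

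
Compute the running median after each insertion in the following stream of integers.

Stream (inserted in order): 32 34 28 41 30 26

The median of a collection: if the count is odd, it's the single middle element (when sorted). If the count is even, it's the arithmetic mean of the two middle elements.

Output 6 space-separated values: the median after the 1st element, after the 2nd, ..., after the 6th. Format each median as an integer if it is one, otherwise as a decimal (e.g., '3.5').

Step 1: insert 32 -> lo=[32] (size 1, max 32) hi=[] (size 0) -> median=32
Step 2: insert 34 -> lo=[32] (size 1, max 32) hi=[34] (size 1, min 34) -> median=33
Step 3: insert 28 -> lo=[28, 32] (size 2, max 32) hi=[34] (size 1, min 34) -> median=32
Step 4: insert 41 -> lo=[28, 32] (size 2, max 32) hi=[34, 41] (size 2, min 34) -> median=33
Step 5: insert 30 -> lo=[28, 30, 32] (size 3, max 32) hi=[34, 41] (size 2, min 34) -> median=32
Step 6: insert 26 -> lo=[26, 28, 30] (size 3, max 30) hi=[32, 34, 41] (size 3, min 32) -> median=31

Answer: 32 33 32 33 32 31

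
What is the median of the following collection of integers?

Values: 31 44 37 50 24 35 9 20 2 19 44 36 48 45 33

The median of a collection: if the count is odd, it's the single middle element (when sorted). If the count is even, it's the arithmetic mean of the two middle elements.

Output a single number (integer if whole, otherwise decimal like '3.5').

Step 1: insert 31 -> lo=[31] (size 1, max 31) hi=[] (size 0) -> median=31
Step 2: insert 44 -> lo=[31] (size 1, max 31) hi=[44] (size 1, min 44) -> median=37.5
Step 3: insert 37 -> lo=[31, 37] (size 2, max 37) hi=[44] (size 1, min 44) -> median=37
Step 4: insert 50 -> lo=[31, 37] (size 2, max 37) hi=[44, 50] (size 2, min 44) -> median=40.5
Step 5: insert 24 -> lo=[24, 31, 37] (size 3, max 37) hi=[44, 50] (size 2, min 44) -> median=37
Step 6: insert 35 -> lo=[24, 31, 35] (size 3, max 35) hi=[37, 44, 50] (size 3, min 37) -> median=36
Step 7: insert 9 -> lo=[9, 24, 31, 35] (size 4, max 35) hi=[37, 44, 50] (size 3, min 37) -> median=35
Step 8: insert 20 -> lo=[9, 20, 24, 31] (size 4, max 31) hi=[35, 37, 44, 50] (size 4, min 35) -> median=33
Step 9: insert 2 -> lo=[2, 9, 20, 24, 31] (size 5, max 31) hi=[35, 37, 44, 50] (size 4, min 35) -> median=31
Step 10: insert 19 -> lo=[2, 9, 19, 20, 24] (size 5, max 24) hi=[31, 35, 37, 44, 50] (size 5, min 31) -> median=27.5
Step 11: insert 44 -> lo=[2, 9, 19, 20, 24, 31] (size 6, max 31) hi=[35, 37, 44, 44, 50] (size 5, min 35) -> median=31
Step 12: insert 36 -> lo=[2, 9, 19, 20, 24, 31] (size 6, max 31) hi=[35, 36, 37, 44, 44, 50] (size 6, min 35) -> median=33
Step 13: insert 48 -> lo=[2, 9, 19, 20, 24, 31, 35] (size 7, max 35) hi=[36, 37, 44, 44, 48, 50] (size 6, min 36) -> median=35
Step 14: insert 45 -> lo=[2, 9, 19, 20, 24, 31, 35] (size 7, max 35) hi=[36, 37, 44, 44, 45, 48, 50] (size 7, min 36) -> median=35.5
Step 15: insert 33 -> lo=[2, 9, 19, 20, 24, 31, 33, 35] (size 8, max 35) hi=[36, 37, 44, 44, 45, 48, 50] (size 7, min 36) -> median=35

Answer: 35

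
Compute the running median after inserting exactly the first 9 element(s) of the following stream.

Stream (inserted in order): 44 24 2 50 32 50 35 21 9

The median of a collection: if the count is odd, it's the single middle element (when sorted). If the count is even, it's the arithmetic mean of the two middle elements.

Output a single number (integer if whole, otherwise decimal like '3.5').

Answer: 32

Derivation:
Step 1: insert 44 -> lo=[44] (size 1, max 44) hi=[] (size 0) -> median=44
Step 2: insert 24 -> lo=[24] (size 1, max 24) hi=[44] (size 1, min 44) -> median=34
Step 3: insert 2 -> lo=[2, 24] (size 2, max 24) hi=[44] (size 1, min 44) -> median=24
Step 4: insert 50 -> lo=[2, 24] (size 2, max 24) hi=[44, 50] (size 2, min 44) -> median=34
Step 5: insert 32 -> lo=[2, 24, 32] (size 3, max 32) hi=[44, 50] (size 2, min 44) -> median=32
Step 6: insert 50 -> lo=[2, 24, 32] (size 3, max 32) hi=[44, 50, 50] (size 3, min 44) -> median=38
Step 7: insert 35 -> lo=[2, 24, 32, 35] (size 4, max 35) hi=[44, 50, 50] (size 3, min 44) -> median=35
Step 8: insert 21 -> lo=[2, 21, 24, 32] (size 4, max 32) hi=[35, 44, 50, 50] (size 4, min 35) -> median=33.5
Step 9: insert 9 -> lo=[2, 9, 21, 24, 32] (size 5, max 32) hi=[35, 44, 50, 50] (size 4, min 35) -> median=32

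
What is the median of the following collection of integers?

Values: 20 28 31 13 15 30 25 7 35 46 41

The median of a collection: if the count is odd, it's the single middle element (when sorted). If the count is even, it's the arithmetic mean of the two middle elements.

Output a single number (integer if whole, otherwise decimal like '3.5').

Step 1: insert 20 -> lo=[20] (size 1, max 20) hi=[] (size 0) -> median=20
Step 2: insert 28 -> lo=[20] (size 1, max 20) hi=[28] (size 1, min 28) -> median=24
Step 3: insert 31 -> lo=[20, 28] (size 2, max 28) hi=[31] (size 1, min 31) -> median=28
Step 4: insert 13 -> lo=[13, 20] (size 2, max 20) hi=[28, 31] (size 2, min 28) -> median=24
Step 5: insert 15 -> lo=[13, 15, 20] (size 3, max 20) hi=[28, 31] (size 2, min 28) -> median=20
Step 6: insert 30 -> lo=[13, 15, 20] (size 3, max 20) hi=[28, 30, 31] (size 3, min 28) -> median=24
Step 7: insert 25 -> lo=[13, 15, 20, 25] (size 4, max 25) hi=[28, 30, 31] (size 3, min 28) -> median=25
Step 8: insert 7 -> lo=[7, 13, 15, 20] (size 4, max 20) hi=[25, 28, 30, 31] (size 4, min 25) -> median=22.5
Step 9: insert 35 -> lo=[7, 13, 15, 20, 25] (size 5, max 25) hi=[28, 30, 31, 35] (size 4, min 28) -> median=25
Step 10: insert 46 -> lo=[7, 13, 15, 20, 25] (size 5, max 25) hi=[28, 30, 31, 35, 46] (size 5, min 28) -> median=26.5
Step 11: insert 41 -> lo=[7, 13, 15, 20, 25, 28] (size 6, max 28) hi=[30, 31, 35, 41, 46] (size 5, min 30) -> median=28

Answer: 28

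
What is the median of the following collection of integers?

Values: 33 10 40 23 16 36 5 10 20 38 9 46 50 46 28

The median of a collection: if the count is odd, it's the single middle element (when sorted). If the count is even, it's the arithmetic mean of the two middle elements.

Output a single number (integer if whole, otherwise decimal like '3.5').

Step 1: insert 33 -> lo=[33] (size 1, max 33) hi=[] (size 0) -> median=33
Step 2: insert 10 -> lo=[10] (size 1, max 10) hi=[33] (size 1, min 33) -> median=21.5
Step 3: insert 40 -> lo=[10, 33] (size 2, max 33) hi=[40] (size 1, min 40) -> median=33
Step 4: insert 23 -> lo=[10, 23] (size 2, max 23) hi=[33, 40] (size 2, min 33) -> median=28
Step 5: insert 16 -> lo=[10, 16, 23] (size 3, max 23) hi=[33, 40] (size 2, min 33) -> median=23
Step 6: insert 36 -> lo=[10, 16, 23] (size 3, max 23) hi=[33, 36, 40] (size 3, min 33) -> median=28
Step 7: insert 5 -> lo=[5, 10, 16, 23] (size 4, max 23) hi=[33, 36, 40] (size 3, min 33) -> median=23
Step 8: insert 10 -> lo=[5, 10, 10, 16] (size 4, max 16) hi=[23, 33, 36, 40] (size 4, min 23) -> median=19.5
Step 9: insert 20 -> lo=[5, 10, 10, 16, 20] (size 5, max 20) hi=[23, 33, 36, 40] (size 4, min 23) -> median=20
Step 10: insert 38 -> lo=[5, 10, 10, 16, 20] (size 5, max 20) hi=[23, 33, 36, 38, 40] (size 5, min 23) -> median=21.5
Step 11: insert 9 -> lo=[5, 9, 10, 10, 16, 20] (size 6, max 20) hi=[23, 33, 36, 38, 40] (size 5, min 23) -> median=20
Step 12: insert 46 -> lo=[5, 9, 10, 10, 16, 20] (size 6, max 20) hi=[23, 33, 36, 38, 40, 46] (size 6, min 23) -> median=21.5
Step 13: insert 50 -> lo=[5, 9, 10, 10, 16, 20, 23] (size 7, max 23) hi=[33, 36, 38, 40, 46, 50] (size 6, min 33) -> median=23
Step 14: insert 46 -> lo=[5, 9, 10, 10, 16, 20, 23] (size 7, max 23) hi=[33, 36, 38, 40, 46, 46, 50] (size 7, min 33) -> median=28
Step 15: insert 28 -> lo=[5, 9, 10, 10, 16, 20, 23, 28] (size 8, max 28) hi=[33, 36, 38, 40, 46, 46, 50] (size 7, min 33) -> median=28

Answer: 28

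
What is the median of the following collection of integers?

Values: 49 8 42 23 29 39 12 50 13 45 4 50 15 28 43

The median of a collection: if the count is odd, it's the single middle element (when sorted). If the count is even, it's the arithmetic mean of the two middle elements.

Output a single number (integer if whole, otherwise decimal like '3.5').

Step 1: insert 49 -> lo=[49] (size 1, max 49) hi=[] (size 0) -> median=49
Step 2: insert 8 -> lo=[8] (size 1, max 8) hi=[49] (size 1, min 49) -> median=28.5
Step 3: insert 42 -> lo=[8, 42] (size 2, max 42) hi=[49] (size 1, min 49) -> median=42
Step 4: insert 23 -> lo=[8, 23] (size 2, max 23) hi=[42, 49] (size 2, min 42) -> median=32.5
Step 5: insert 29 -> lo=[8, 23, 29] (size 3, max 29) hi=[42, 49] (size 2, min 42) -> median=29
Step 6: insert 39 -> lo=[8, 23, 29] (size 3, max 29) hi=[39, 42, 49] (size 3, min 39) -> median=34
Step 7: insert 12 -> lo=[8, 12, 23, 29] (size 4, max 29) hi=[39, 42, 49] (size 3, min 39) -> median=29
Step 8: insert 50 -> lo=[8, 12, 23, 29] (size 4, max 29) hi=[39, 42, 49, 50] (size 4, min 39) -> median=34
Step 9: insert 13 -> lo=[8, 12, 13, 23, 29] (size 5, max 29) hi=[39, 42, 49, 50] (size 4, min 39) -> median=29
Step 10: insert 45 -> lo=[8, 12, 13, 23, 29] (size 5, max 29) hi=[39, 42, 45, 49, 50] (size 5, min 39) -> median=34
Step 11: insert 4 -> lo=[4, 8, 12, 13, 23, 29] (size 6, max 29) hi=[39, 42, 45, 49, 50] (size 5, min 39) -> median=29
Step 12: insert 50 -> lo=[4, 8, 12, 13, 23, 29] (size 6, max 29) hi=[39, 42, 45, 49, 50, 50] (size 6, min 39) -> median=34
Step 13: insert 15 -> lo=[4, 8, 12, 13, 15, 23, 29] (size 7, max 29) hi=[39, 42, 45, 49, 50, 50] (size 6, min 39) -> median=29
Step 14: insert 28 -> lo=[4, 8, 12, 13, 15, 23, 28] (size 7, max 28) hi=[29, 39, 42, 45, 49, 50, 50] (size 7, min 29) -> median=28.5
Step 15: insert 43 -> lo=[4, 8, 12, 13, 15, 23, 28, 29] (size 8, max 29) hi=[39, 42, 43, 45, 49, 50, 50] (size 7, min 39) -> median=29

Answer: 29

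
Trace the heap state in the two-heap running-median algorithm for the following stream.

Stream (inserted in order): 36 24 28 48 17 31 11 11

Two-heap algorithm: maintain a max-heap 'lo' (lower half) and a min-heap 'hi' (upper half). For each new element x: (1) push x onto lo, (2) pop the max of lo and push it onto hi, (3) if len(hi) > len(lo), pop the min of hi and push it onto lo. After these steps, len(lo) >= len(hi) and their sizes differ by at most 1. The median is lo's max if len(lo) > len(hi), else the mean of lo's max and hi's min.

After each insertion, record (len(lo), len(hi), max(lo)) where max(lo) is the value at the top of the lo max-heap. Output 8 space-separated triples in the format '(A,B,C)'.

Answer: (1,0,36) (1,1,24) (2,1,28) (2,2,28) (3,2,28) (3,3,28) (4,3,28) (4,4,24)

Derivation:
Step 1: insert 36 -> lo=[36] hi=[] -> (len(lo)=1, len(hi)=0, max(lo)=36)
Step 2: insert 24 -> lo=[24] hi=[36] -> (len(lo)=1, len(hi)=1, max(lo)=24)
Step 3: insert 28 -> lo=[24, 28] hi=[36] -> (len(lo)=2, len(hi)=1, max(lo)=28)
Step 4: insert 48 -> lo=[24, 28] hi=[36, 48] -> (len(lo)=2, len(hi)=2, max(lo)=28)
Step 5: insert 17 -> lo=[17, 24, 28] hi=[36, 48] -> (len(lo)=3, len(hi)=2, max(lo)=28)
Step 6: insert 31 -> lo=[17, 24, 28] hi=[31, 36, 48] -> (len(lo)=3, len(hi)=3, max(lo)=28)
Step 7: insert 11 -> lo=[11, 17, 24, 28] hi=[31, 36, 48] -> (len(lo)=4, len(hi)=3, max(lo)=28)
Step 8: insert 11 -> lo=[11, 11, 17, 24] hi=[28, 31, 36, 48] -> (len(lo)=4, len(hi)=4, max(lo)=24)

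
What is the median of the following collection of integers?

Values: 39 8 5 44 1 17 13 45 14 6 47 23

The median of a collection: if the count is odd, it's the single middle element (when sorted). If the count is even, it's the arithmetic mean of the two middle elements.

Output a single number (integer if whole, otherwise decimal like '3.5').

Answer: 15.5

Derivation:
Step 1: insert 39 -> lo=[39] (size 1, max 39) hi=[] (size 0) -> median=39
Step 2: insert 8 -> lo=[8] (size 1, max 8) hi=[39] (size 1, min 39) -> median=23.5
Step 3: insert 5 -> lo=[5, 8] (size 2, max 8) hi=[39] (size 1, min 39) -> median=8
Step 4: insert 44 -> lo=[5, 8] (size 2, max 8) hi=[39, 44] (size 2, min 39) -> median=23.5
Step 5: insert 1 -> lo=[1, 5, 8] (size 3, max 8) hi=[39, 44] (size 2, min 39) -> median=8
Step 6: insert 17 -> lo=[1, 5, 8] (size 3, max 8) hi=[17, 39, 44] (size 3, min 17) -> median=12.5
Step 7: insert 13 -> lo=[1, 5, 8, 13] (size 4, max 13) hi=[17, 39, 44] (size 3, min 17) -> median=13
Step 8: insert 45 -> lo=[1, 5, 8, 13] (size 4, max 13) hi=[17, 39, 44, 45] (size 4, min 17) -> median=15
Step 9: insert 14 -> lo=[1, 5, 8, 13, 14] (size 5, max 14) hi=[17, 39, 44, 45] (size 4, min 17) -> median=14
Step 10: insert 6 -> lo=[1, 5, 6, 8, 13] (size 5, max 13) hi=[14, 17, 39, 44, 45] (size 5, min 14) -> median=13.5
Step 11: insert 47 -> lo=[1, 5, 6, 8, 13, 14] (size 6, max 14) hi=[17, 39, 44, 45, 47] (size 5, min 17) -> median=14
Step 12: insert 23 -> lo=[1, 5, 6, 8, 13, 14] (size 6, max 14) hi=[17, 23, 39, 44, 45, 47] (size 6, min 17) -> median=15.5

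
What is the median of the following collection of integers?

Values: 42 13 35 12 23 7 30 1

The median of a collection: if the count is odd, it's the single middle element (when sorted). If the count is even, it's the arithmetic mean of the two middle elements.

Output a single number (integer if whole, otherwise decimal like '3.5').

Answer: 18

Derivation:
Step 1: insert 42 -> lo=[42] (size 1, max 42) hi=[] (size 0) -> median=42
Step 2: insert 13 -> lo=[13] (size 1, max 13) hi=[42] (size 1, min 42) -> median=27.5
Step 3: insert 35 -> lo=[13, 35] (size 2, max 35) hi=[42] (size 1, min 42) -> median=35
Step 4: insert 12 -> lo=[12, 13] (size 2, max 13) hi=[35, 42] (size 2, min 35) -> median=24
Step 5: insert 23 -> lo=[12, 13, 23] (size 3, max 23) hi=[35, 42] (size 2, min 35) -> median=23
Step 6: insert 7 -> lo=[7, 12, 13] (size 3, max 13) hi=[23, 35, 42] (size 3, min 23) -> median=18
Step 7: insert 30 -> lo=[7, 12, 13, 23] (size 4, max 23) hi=[30, 35, 42] (size 3, min 30) -> median=23
Step 8: insert 1 -> lo=[1, 7, 12, 13] (size 4, max 13) hi=[23, 30, 35, 42] (size 4, min 23) -> median=18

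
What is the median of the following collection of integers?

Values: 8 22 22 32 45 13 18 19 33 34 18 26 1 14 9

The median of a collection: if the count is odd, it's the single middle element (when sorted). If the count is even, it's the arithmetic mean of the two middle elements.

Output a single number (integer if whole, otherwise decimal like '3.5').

Answer: 19

Derivation:
Step 1: insert 8 -> lo=[8] (size 1, max 8) hi=[] (size 0) -> median=8
Step 2: insert 22 -> lo=[8] (size 1, max 8) hi=[22] (size 1, min 22) -> median=15
Step 3: insert 22 -> lo=[8, 22] (size 2, max 22) hi=[22] (size 1, min 22) -> median=22
Step 4: insert 32 -> lo=[8, 22] (size 2, max 22) hi=[22, 32] (size 2, min 22) -> median=22
Step 5: insert 45 -> lo=[8, 22, 22] (size 3, max 22) hi=[32, 45] (size 2, min 32) -> median=22
Step 6: insert 13 -> lo=[8, 13, 22] (size 3, max 22) hi=[22, 32, 45] (size 3, min 22) -> median=22
Step 7: insert 18 -> lo=[8, 13, 18, 22] (size 4, max 22) hi=[22, 32, 45] (size 3, min 22) -> median=22
Step 8: insert 19 -> lo=[8, 13, 18, 19] (size 4, max 19) hi=[22, 22, 32, 45] (size 4, min 22) -> median=20.5
Step 9: insert 33 -> lo=[8, 13, 18, 19, 22] (size 5, max 22) hi=[22, 32, 33, 45] (size 4, min 22) -> median=22
Step 10: insert 34 -> lo=[8, 13, 18, 19, 22] (size 5, max 22) hi=[22, 32, 33, 34, 45] (size 5, min 22) -> median=22
Step 11: insert 18 -> lo=[8, 13, 18, 18, 19, 22] (size 6, max 22) hi=[22, 32, 33, 34, 45] (size 5, min 22) -> median=22
Step 12: insert 26 -> lo=[8, 13, 18, 18, 19, 22] (size 6, max 22) hi=[22, 26, 32, 33, 34, 45] (size 6, min 22) -> median=22
Step 13: insert 1 -> lo=[1, 8, 13, 18, 18, 19, 22] (size 7, max 22) hi=[22, 26, 32, 33, 34, 45] (size 6, min 22) -> median=22
Step 14: insert 14 -> lo=[1, 8, 13, 14, 18, 18, 19] (size 7, max 19) hi=[22, 22, 26, 32, 33, 34, 45] (size 7, min 22) -> median=20.5
Step 15: insert 9 -> lo=[1, 8, 9, 13, 14, 18, 18, 19] (size 8, max 19) hi=[22, 22, 26, 32, 33, 34, 45] (size 7, min 22) -> median=19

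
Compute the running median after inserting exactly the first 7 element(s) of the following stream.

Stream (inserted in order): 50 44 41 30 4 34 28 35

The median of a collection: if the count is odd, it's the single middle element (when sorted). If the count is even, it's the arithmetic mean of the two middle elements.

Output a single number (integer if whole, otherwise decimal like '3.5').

Answer: 34

Derivation:
Step 1: insert 50 -> lo=[50] (size 1, max 50) hi=[] (size 0) -> median=50
Step 2: insert 44 -> lo=[44] (size 1, max 44) hi=[50] (size 1, min 50) -> median=47
Step 3: insert 41 -> lo=[41, 44] (size 2, max 44) hi=[50] (size 1, min 50) -> median=44
Step 4: insert 30 -> lo=[30, 41] (size 2, max 41) hi=[44, 50] (size 2, min 44) -> median=42.5
Step 5: insert 4 -> lo=[4, 30, 41] (size 3, max 41) hi=[44, 50] (size 2, min 44) -> median=41
Step 6: insert 34 -> lo=[4, 30, 34] (size 3, max 34) hi=[41, 44, 50] (size 3, min 41) -> median=37.5
Step 7: insert 28 -> lo=[4, 28, 30, 34] (size 4, max 34) hi=[41, 44, 50] (size 3, min 41) -> median=34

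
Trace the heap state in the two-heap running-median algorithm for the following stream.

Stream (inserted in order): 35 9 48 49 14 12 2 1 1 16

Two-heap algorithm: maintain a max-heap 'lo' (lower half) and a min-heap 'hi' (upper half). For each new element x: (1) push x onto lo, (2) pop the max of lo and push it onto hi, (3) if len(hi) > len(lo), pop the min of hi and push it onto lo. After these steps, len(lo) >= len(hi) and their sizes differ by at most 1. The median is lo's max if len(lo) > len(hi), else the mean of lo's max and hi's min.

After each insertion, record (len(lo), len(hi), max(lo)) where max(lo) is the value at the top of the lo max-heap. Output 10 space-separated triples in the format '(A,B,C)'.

Answer: (1,0,35) (1,1,9) (2,1,35) (2,2,35) (3,2,35) (3,3,14) (4,3,14) (4,4,12) (5,4,12) (5,5,12)

Derivation:
Step 1: insert 35 -> lo=[35] hi=[] -> (len(lo)=1, len(hi)=0, max(lo)=35)
Step 2: insert 9 -> lo=[9] hi=[35] -> (len(lo)=1, len(hi)=1, max(lo)=9)
Step 3: insert 48 -> lo=[9, 35] hi=[48] -> (len(lo)=2, len(hi)=1, max(lo)=35)
Step 4: insert 49 -> lo=[9, 35] hi=[48, 49] -> (len(lo)=2, len(hi)=2, max(lo)=35)
Step 5: insert 14 -> lo=[9, 14, 35] hi=[48, 49] -> (len(lo)=3, len(hi)=2, max(lo)=35)
Step 6: insert 12 -> lo=[9, 12, 14] hi=[35, 48, 49] -> (len(lo)=3, len(hi)=3, max(lo)=14)
Step 7: insert 2 -> lo=[2, 9, 12, 14] hi=[35, 48, 49] -> (len(lo)=4, len(hi)=3, max(lo)=14)
Step 8: insert 1 -> lo=[1, 2, 9, 12] hi=[14, 35, 48, 49] -> (len(lo)=4, len(hi)=4, max(lo)=12)
Step 9: insert 1 -> lo=[1, 1, 2, 9, 12] hi=[14, 35, 48, 49] -> (len(lo)=5, len(hi)=4, max(lo)=12)
Step 10: insert 16 -> lo=[1, 1, 2, 9, 12] hi=[14, 16, 35, 48, 49] -> (len(lo)=5, len(hi)=5, max(lo)=12)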